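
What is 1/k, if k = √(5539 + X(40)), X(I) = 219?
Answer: √5758/5758 ≈ 0.013178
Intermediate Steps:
k = √5758 (k = √(5539 + 219) = √5758 ≈ 75.881)
1/k = 1/(√5758) = √5758/5758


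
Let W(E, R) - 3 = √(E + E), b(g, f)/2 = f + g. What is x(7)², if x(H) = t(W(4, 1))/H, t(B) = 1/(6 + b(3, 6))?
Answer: 1/28224 ≈ 3.5431e-5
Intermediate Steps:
b(g, f) = 2*f + 2*g (b(g, f) = 2*(f + g) = 2*f + 2*g)
W(E, R) = 3 + √2*√E (W(E, R) = 3 + √(E + E) = 3 + √(2*E) = 3 + √2*√E)
t(B) = 1/24 (t(B) = 1/(6 + (2*6 + 2*3)) = 1/(6 + (12 + 6)) = 1/(6 + 18) = 1/24)
x(H) = 1/(24*H)
x(7)² = ((1/24)/7)² = ((1/24)*(⅐))² = (1/168)² = 1/28224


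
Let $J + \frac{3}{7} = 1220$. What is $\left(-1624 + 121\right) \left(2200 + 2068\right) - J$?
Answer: $- \frac{44912165}{7} \approx -6.416 \cdot 10^{6}$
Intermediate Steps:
$J = \frac{8537}{7}$ ($J = - \frac{3}{7} + 1220 = \frac{8537}{7} \approx 1219.6$)
$\left(-1624 + 121\right) \left(2200 + 2068\right) - J = \left(-1624 + 121\right) \left(2200 + 2068\right) - \frac{8537}{7} = \left(-1503\right) 4268 - \frac{8537}{7} = -6414804 - \frac{8537}{7} = - \frac{44912165}{7}$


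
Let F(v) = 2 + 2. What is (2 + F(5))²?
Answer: 36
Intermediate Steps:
F(v) = 4
(2 + F(5))² = (2 + 4)² = 6² = 36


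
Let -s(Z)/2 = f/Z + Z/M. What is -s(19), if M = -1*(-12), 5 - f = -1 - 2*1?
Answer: 457/114 ≈ 4.0088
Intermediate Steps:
f = 8 (f = 5 - (-1 - 2*1) = 5 - (-1 - 2) = 5 - 1*(-3) = 5 + 3 = 8)
M = 12
s(Z) = -16/Z - Z/6 (s(Z) = -2*(8/Z + Z/12) = -16/Z - Z/6)
-s(19) = -(-16/19 - 1/6*19) = -(-16*1/19 - 19/6) = -(-16/19 - 19/6) = -1*(-457/114) = 457/114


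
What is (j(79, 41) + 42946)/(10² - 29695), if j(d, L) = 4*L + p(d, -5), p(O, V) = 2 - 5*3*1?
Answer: -43097/29595 ≈ -1.4562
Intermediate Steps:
p(O, V) = -13 (p(O, V) = 2 - 15*1 = 2 - 15 = -13)
j(d, L) = -13 + 4*L (j(d, L) = 4*L - 13 = -13 + 4*L)
(j(79, 41) + 42946)/(10² - 29695) = ((-13 + 4*41) + 42946)/(10² - 29695) = ((-13 + 164) + 42946)/(100 - 29695) = (151 + 42946)/(-29595) = 43097*(-1/29595) = -43097/29595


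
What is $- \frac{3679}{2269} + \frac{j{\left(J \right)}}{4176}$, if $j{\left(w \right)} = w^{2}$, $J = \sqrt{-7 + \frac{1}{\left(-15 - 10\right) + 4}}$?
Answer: $- \frac{80742349}{49745556} \approx -1.6231$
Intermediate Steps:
$J = \frac{2 i \sqrt{777}}{21}$ ($J = \sqrt{-7 + \frac{1}{-25 + 4}} = \sqrt{-7 + \frac{1}{-21}} = \sqrt{-7 - \frac{1}{21}} = \sqrt{- \frac{148}{21}} = \frac{2 i \sqrt{777}}{21} \approx 2.6547 i$)
$- \frac{3679}{2269} + \frac{j{\left(J \right)}}{4176} = - \frac{3679}{2269} + \frac{\left(\frac{2 i \sqrt{777}}{21}\right)^{2}}{4176} = \left(-3679\right) \frac{1}{2269} - \frac{37}{21924} = - \frac{3679}{2269} - \frac{37}{21924} = - \frac{80742349}{49745556}$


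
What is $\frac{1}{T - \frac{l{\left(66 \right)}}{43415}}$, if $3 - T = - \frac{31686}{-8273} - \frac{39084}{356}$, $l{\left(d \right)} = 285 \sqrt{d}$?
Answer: $\frac{186916456909814560}{20365751945015743719} + \frac{247754905399513 \sqrt{66}}{448046542790346361818} \approx 0.0091825$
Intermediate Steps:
$T = \frac{80224320}{736297}$ ($T = 3 - \left(- \frac{31686}{-8273} - \frac{39084}{356}\right) = 3 - \left(\left(-31686\right) \left(- \frac{1}{8273}\right) - \frac{9771}{89}\right) = 3 - \left(\frac{31686}{8273} - \frac{9771}{89}\right) = 3 - - \frac{78015429}{736297} = 3 + \frac{78015429}{736297} = \frac{80224320}{736297} \approx 108.96$)
$\frac{1}{T - \frac{l{\left(66 \right)}}{43415}} = \frac{1}{\frac{80224320}{736297} - \frac{285 \sqrt{66}}{43415}} = \frac{1}{\frac{80224320}{736297} - 285 \sqrt{66} \cdot \frac{1}{43415}} = \frac{1}{\frac{80224320}{736297} - \frac{3 \sqrt{66}}{457}}$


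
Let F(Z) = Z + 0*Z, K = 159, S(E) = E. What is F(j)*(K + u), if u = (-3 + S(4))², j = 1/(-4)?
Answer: -40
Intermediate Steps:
j = -¼ ≈ -0.25000
u = 1 (u = (-3 + 4)² = 1² = 1)
F(Z) = Z (F(Z) = Z + 0 = Z)
F(j)*(K + u) = -(159 + 1)/4 = -¼*160 = -40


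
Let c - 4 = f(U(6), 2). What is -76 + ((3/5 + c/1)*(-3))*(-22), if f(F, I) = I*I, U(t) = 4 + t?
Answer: 2458/5 ≈ 491.60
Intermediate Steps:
f(F, I) = I²
c = 8 (c = 4 + 2² = 4 + 4 = 8)
-76 + ((3/5 + c/1)*(-3))*(-22) = -76 + ((3/5 + 8/1)*(-3))*(-22) = -76 + ((3*(⅕) + 8*1)*(-3))*(-22) = -76 + ((⅗ + 8)*(-3))*(-22) = -76 + ((43/5)*(-3))*(-22) = -76 - 129/5*(-22) = -76 + 2838/5 = 2458/5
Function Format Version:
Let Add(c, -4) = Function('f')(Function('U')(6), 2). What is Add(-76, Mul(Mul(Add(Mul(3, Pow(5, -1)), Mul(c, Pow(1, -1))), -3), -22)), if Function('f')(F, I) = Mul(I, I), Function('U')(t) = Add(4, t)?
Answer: Rational(2458, 5) ≈ 491.60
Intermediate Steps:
Function('f')(F, I) = Pow(I, 2)
c = 8 (c = Add(4, Pow(2, 2)) = Add(4, 4) = 8)
Add(-76, Mul(Mul(Add(Mul(3, Pow(5, -1)), Mul(c, Pow(1, -1))), -3), -22)) = Add(-76, Mul(Mul(Add(Mul(3, Pow(5, -1)), Mul(8, Pow(1, -1))), -3), -22)) = Add(-76, Mul(Mul(Add(Mul(3, Rational(1, 5)), Mul(8, 1)), -3), -22)) = Add(-76, Mul(Mul(Add(Rational(3, 5), 8), -3), -22)) = Add(-76, Mul(Mul(Rational(43, 5), -3), -22)) = Add(-76, Mul(Rational(-129, 5), -22)) = Add(-76, Rational(2838, 5)) = Rational(2458, 5)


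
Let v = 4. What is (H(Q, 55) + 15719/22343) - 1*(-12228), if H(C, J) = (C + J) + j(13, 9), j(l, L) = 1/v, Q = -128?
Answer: 1086401879/89372 ≈ 12156.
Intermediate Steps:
j(l, L) = 1/4
H(C, J) = 1/4 + C + J (H(C, J) = (C + J) + 1/4 = 1/4 + C + J)
(H(Q, 55) + 15719/22343) - 1*(-12228) = ((1/4 - 128 + 55) + 15719/22343) - 1*(-12228) = (-291/4 + 15719*(1/22343)) + 12228 = (-291/4 + 15719/22343) + 12228 = -6438937/89372 + 12228 = 1086401879/89372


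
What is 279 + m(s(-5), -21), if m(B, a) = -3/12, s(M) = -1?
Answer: 1115/4 ≈ 278.75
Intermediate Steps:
m(B, a) = -¼ (m(B, a) = -3*1/12 = -¼)
279 + m(s(-5), -21) = 279 - ¼ = 1115/4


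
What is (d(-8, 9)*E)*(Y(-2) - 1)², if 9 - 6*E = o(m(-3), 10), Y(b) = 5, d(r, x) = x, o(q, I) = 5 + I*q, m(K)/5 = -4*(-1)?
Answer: -4704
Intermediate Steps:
m(K) = 20 (m(K) = 5*(-4*(-1)) = 5*4 = 20)
E = -98/3 (E = 3/2 - (5 + 10*20)/6 = 3/2 - (5 + 200)/6 = 3/2 - ⅙*205 = 3/2 - 205/6 = -98/3 ≈ -32.667)
(d(-8, 9)*E)*(Y(-2) - 1)² = (9*(-98/3))*(5 - 1)² = -294*4² = -294*16 = -4704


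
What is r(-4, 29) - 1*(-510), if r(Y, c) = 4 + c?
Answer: 543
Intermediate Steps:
r(-4, 29) - 1*(-510) = (4 + 29) - 1*(-510) = 33 + 510 = 543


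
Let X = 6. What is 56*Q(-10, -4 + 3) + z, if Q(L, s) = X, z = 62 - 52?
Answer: 346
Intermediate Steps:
z = 10
Q(L, s) = 6
56*Q(-10, -4 + 3) + z = 56*6 + 10 = 336 + 10 = 346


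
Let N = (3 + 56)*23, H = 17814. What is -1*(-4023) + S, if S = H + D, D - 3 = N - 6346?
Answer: 16851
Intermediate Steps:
N = 1357 (N = 59*23 = 1357)
D = -4986 (D = 3 + (1357 - 6346) = 3 - 4989 = -4986)
S = 12828 (S = 17814 - 4986 = 12828)
-1*(-4023) + S = -1*(-4023) + 12828 = 4023 + 12828 = 16851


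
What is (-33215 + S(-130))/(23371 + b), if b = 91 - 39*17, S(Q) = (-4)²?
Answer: -33199/22799 ≈ -1.4562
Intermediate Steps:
S(Q) = 16
b = -572 (b = 91 - 663 = -572)
(-33215 + S(-130))/(23371 + b) = (-33215 + 16)/(23371 - 572) = -33199/22799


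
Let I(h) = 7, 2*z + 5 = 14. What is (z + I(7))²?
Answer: 529/4 ≈ 132.25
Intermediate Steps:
z = 9/2 (z = -5/2 + (½)*14 = -5/2 + 7 = 9/2 ≈ 4.5000)
(z + I(7))² = (9/2 + 7)² = (23/2)² = 529/4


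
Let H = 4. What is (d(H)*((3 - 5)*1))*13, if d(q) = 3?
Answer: -78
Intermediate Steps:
(d(H)*((3 - 5)*1))*13 = (3*((3 - 5)*1))*13 = (3*(-2*1))*13 = (3*(-2))*13 = -6*13 = -78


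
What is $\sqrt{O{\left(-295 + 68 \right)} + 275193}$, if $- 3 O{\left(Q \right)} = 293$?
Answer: $\frac{\sqrt{2475858}}{3} \approx 524.5$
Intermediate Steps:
$O{\left(Q \right)} = - \frac{293}{3}$ ($O{\left(Q \right)} = \left(- \frac{1}{3}\right) 293 = - \frac{293}{3}$)
$\sqrt{O{\left(-295 + 68 \right)} + 275193} = \sqrt{- \frac{293}{3} + 275193} = \sqrt{\frac{825286}{3}} = \frac{\sqrt{2475858}}{3}$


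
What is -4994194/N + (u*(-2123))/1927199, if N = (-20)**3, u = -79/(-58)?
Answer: 139559346963787/223555084000 ≈ 624.27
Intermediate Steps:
u = 79/58 (u = -79*(-1/58) = 79/58 ≈ 1.3621)
N = -8000
-4994194/N + (u*(-2123))/1927199 = -4994194/(-8000) + ((79/58)*(-2123))/1927199 = -4994194*(-1/8000) - 167717/58*1/1927199 = 2497097/4000 - 167717/111777542 = 139559346963787/223555084000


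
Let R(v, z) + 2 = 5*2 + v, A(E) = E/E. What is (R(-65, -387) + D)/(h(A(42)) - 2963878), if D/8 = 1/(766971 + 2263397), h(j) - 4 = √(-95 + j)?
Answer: 31997051565627/1663776028163342060 + 21591371*I*√94/3327552056326684120 ≈ 1.9232e-5 + 6.291e-11*I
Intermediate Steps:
A(E) = 1
h(j) = 4 + √(-95 + j)
D = 1/378796 (D = 8/(766971 + 2263397) = 8/3030368 = 8*(1/3030368) = 1/378796 ≈ 2.6399e-6)
R(v, z) = 8 + v (R(v, z) = -2 + (5*2 + v) = -2 + (10 + v) = 8 + v)
(R(-65, -387) + D)/(h(A(42)) - 2963878) = ((8 - 65) + 1/378796)/((4 + √(-95 + 1)) - 2963878) = (-57 + 1/378796)/((4 + √(-94)) - 2963878) = -21591371/(378796*((4 + I*√94) - 2963878)) = -21591371/(378796*(-2963874 + I*√94))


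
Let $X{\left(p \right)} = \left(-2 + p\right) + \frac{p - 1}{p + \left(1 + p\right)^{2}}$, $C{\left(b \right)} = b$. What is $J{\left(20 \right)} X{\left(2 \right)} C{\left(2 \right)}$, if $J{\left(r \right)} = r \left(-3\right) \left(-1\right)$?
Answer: $\frac{120}{11} \approx 10.909$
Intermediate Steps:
$X{\left(p \right)} = -2 + p + \frac{-1 + p}{p + \left(1 + p\right)^{2}}$ ($X{\left(p \right)} = \left(-2 + p\right) + \frac{-1 + p}{p + \left(1 + p\right)^{2}} = -2 + p + \frac{-1 + p}{p + \left(1 + p\right)^{2}}$)
$J{\left(r \right)} = 3 r$ ($J{\left(r \right)} = - 3 r \left(-1\right) = 3 r$)
$J{\left(20 \right)} X{\left(2 \right)} C{\left(2 \right)} = 3 \cdot 20 \frac{-3 + 2^{2} + 2^{3} - 8}{1 + 2^{2} + 3 \cdot 2} \cdot 2 = 60 \frac{-3 + 4 + 8 - 8}{1 + 4 + 6} \cdot 2 = 60 \cdot \frac{1}{11} \cdot 1 \cdot 2 = 60 \cdot \frac{1}{11} \cdot 2 = \frac{60}{11} \cdot 2 = \frac{120}{11}$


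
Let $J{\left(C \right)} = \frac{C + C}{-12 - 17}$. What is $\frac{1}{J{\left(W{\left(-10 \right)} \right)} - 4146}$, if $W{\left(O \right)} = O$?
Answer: $- \frac{29}{120214} \approx -0.00024124$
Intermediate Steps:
$J{\left(C \right)} = - \frac{2 C}{29}$ ($J{\left(C \right)} = \frac{2 C}{-29} = 2 C \left(- \frac{1}{29}\right) = - \frac{2 C}{29}$)
$\frac{1}{J{\left(W{\left(-10 \right)} \right)} - 4146} = \frac{1}{\left(- \frac{2}{29}\right) \left(-10\right) - 4146} = \frac{1}{\frac{20}{29} - 4146} = \frac{1}{- \frac{120214}{29}} = - \frac{29}{120214}$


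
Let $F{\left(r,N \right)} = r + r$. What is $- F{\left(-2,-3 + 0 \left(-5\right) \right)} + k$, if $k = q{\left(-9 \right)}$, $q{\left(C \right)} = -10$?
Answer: $-6$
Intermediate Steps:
$F{\left(r,N \right)} = 2 r$
$k = -10$
$- F{\left(-2,-3 + 0 \left(-5\right) \right)} + k = - 2 \left(-2\right) - 10 = \left(-1\right) \left(-4\right) - 10 = 4 - 10 = -6$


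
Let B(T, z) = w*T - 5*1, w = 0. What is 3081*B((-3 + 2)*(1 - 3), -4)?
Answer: -15405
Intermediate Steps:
B(T, z) = -5 (B(T, z) = 0*T - 5*1 = 0 - 5 = -5)
3081*B((-3 + 2)*(1 - 3), -4) = 3081*(-5) = -15405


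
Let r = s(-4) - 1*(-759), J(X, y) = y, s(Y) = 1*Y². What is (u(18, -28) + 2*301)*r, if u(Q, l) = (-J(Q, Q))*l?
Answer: 857150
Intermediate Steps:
s(Y) = Y²
u(Q, l) = -Q*l (u(Q, l) = (-Q)*l = -Q*l)
r = 775 (r = (-4)² - 1*(-759) = 16 + 759 = 775)
(u(18, -28) + 2*301)*r = (-1*18*(-28) + 2*301)*775 = (504 + 602)*775 = 1106*775 = 857150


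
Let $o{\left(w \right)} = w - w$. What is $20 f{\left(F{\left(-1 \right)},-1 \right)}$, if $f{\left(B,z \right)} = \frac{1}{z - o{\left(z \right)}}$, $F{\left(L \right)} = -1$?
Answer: $-20$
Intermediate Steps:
$o{\left(w \right)} = 0$
$f{\left(B,z \right)} = \frac{1}{z}$ ($f{\left(B,z \right)} = \frac{1}{z - 0} = \frac{1}{z + 0} = \frac{1}{z}$)
$20 f{\left(F{\left(-1 \right)},-1 \right)} = \frac{20}{-1} = 20 \left(-1\right) = -20$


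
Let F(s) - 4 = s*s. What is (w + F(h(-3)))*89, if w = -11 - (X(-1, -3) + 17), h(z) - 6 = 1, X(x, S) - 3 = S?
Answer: 2225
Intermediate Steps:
X(x, S) = 3 + S
h(z) = 7 (h(z) = 6 + 1 = 7)
F(s) = 4 + s**2 (F(s) = 4 + s*s = 4 + s**2)
w = -28 (w = -11 - ((3 - 3) + 17) = -11 - (0 + 17) = -11 - 1*17 = -11 - 17 = -28)
(w + F(h(-3)))*89 = (-28 + (4 + 7**2))*89 = (-28 + (4 + 49))*89 = (-28 + 53)*89 = 25*89 = 2225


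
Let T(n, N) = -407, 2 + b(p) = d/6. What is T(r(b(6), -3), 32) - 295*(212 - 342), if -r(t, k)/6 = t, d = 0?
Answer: 37943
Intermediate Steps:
b(p) = -2 (b(p) = -2 + 0/6 = -2 + 0*(⅙) = -2 + 0 = -2)
r(t, k) = -6*t
T(r(b(6), -3), 32) - 295*(212 - 342) = -407 - 295*(212 - 342) = -407 - 295*(-130) = -407 - 1*(-38350) = -407 + 38350 = 37943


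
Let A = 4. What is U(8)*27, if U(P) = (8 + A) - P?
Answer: 108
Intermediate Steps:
U(P) = 12 - P (U(P) = (8 + 4) - P = 12 - P)
U(8)*27 = (12 - 1*8)*27 = (12 - 8)*27 = 4*27 = 108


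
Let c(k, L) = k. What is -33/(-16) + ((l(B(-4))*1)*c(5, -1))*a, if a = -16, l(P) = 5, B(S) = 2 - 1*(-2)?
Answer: -6367/16 ≈ -397.94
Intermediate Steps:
B(S) = 4 (B(S) = 2 + 2 = 4)
-33/(-16) + ((l(B(-4))*1)*c(5, -1))*a = -33/(-16) + ((5*1)*5)*(-16) = -33*(-1/16) + (5*5)*(-16) = 33/16 + 25*(-16) = 33/16 - 400 = -6367/16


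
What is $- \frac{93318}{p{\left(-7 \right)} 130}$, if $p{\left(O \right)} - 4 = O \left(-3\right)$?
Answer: $- \frac{46659}{1625} \approx -28.713$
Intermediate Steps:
$p{\left(O \right)} = 4 - 3 O$ ($p{\left(O \right)} = 4 + O \left(-3\right) = 4 - 3 O$)
$- \frac{93318}{p{\left(-7 \right)} 130} = - \frac{93318}{\left(4 - -21\right) 130} = - \frac{93318}{\left(4 + 21\right) 130} = - \frac{93318}{25 \cdot 130} = - \frac{93318}{3250} = \left(-93318\right) \frac{1}{3250} = - \frac{46659}{1625}$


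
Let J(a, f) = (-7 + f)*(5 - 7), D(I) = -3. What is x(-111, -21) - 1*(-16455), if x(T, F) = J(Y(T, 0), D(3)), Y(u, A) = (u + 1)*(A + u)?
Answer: 16475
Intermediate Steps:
Y(u, A) = (1 + u)*(A + u)
J(a, f) = 14 - 2*f (J(a, f) = (-7 + f)*(-2) = 14 - 2*f)
x(T, F) = 20 (x(T, F) = 14 - 2*(-3) = 14 + 6 = 20)
x(-111, -21) - 1*(-16455) = 20 - 1*(-16455) = 20 + 16455 = 16475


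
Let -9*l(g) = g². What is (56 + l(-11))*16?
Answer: 6128/9 ≈ 680.89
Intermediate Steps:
l(g) = -g²/9
(56 + l(-11))*16 = (56 - ⅑*(-11)²)*16 = (56 - ⅑*121)*16 = (56 - 121/9)*16 = (383/9)*16 = 6128/9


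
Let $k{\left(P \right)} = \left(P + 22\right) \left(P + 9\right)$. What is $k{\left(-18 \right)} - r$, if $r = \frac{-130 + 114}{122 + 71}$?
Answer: $- \frac{6932}{193} \approx -35.917$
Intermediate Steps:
$r = - \frac{16}{193} \approx -0.082902$
$k{\left(P \right)} = \left(9 + P\right) \left(22 + P\right)$ ($k{\left(P \right)} = \left(22 + P\right) \left(9 + P\right) = \left(9 + P\right) \left(22 + P\right)$)
$k{\left(-18 \right)} - r = \left(198 + \left(-18\right)^{2} + 31 \left(-18\right)\right) - - \frac{16}{193} = \left(198 + 324 - 558\right) + \frac{16}{193} = -36 + \frac{16}{193} = - \frac{6932}{193}$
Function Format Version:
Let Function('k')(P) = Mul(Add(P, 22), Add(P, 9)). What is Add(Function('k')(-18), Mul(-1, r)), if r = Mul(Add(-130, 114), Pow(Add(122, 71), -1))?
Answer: Rational(-6932, 193) ≈ -35.917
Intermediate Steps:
r = Rational(-16, 193) (r = Mul(-16, Pow(193, -1)) = Mul(-16, Rational(1, 193)) = Rational(-16, 193) ≈ -0.082902)
Function('k')(P) = Mul(Add(9, P), Add(22, P)) (Function('k')(P) = Mul(Add(22, P), Add(9, P)) = Mul(Add(9, P), Add(22, P)))
Add(Function('k')(-18), Mul(-1, r)) = Add(Add(198, Pow(-18, 2), Mul(31, -18)), Mul(-1, Rational(-16, 193))) = Add(Add(198, 324, -558), Rational(16, 193)) = Add(-36, Rational(16, 193)) = Rational(-6932, 193)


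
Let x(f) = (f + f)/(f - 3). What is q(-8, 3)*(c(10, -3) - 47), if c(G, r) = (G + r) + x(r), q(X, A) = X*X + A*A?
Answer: -2847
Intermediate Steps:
q(X, A) = A² + X² (q(X, A) = X² + A² = A² + X²)
x(f) = 2*f/(-3 + f) (x(f) = (2*f)/(-3 + f) = 2*f/(-3 + f))
c(G, r) = G + r + 2*r/(-3 + r) (c(G, r) = (G + r) + 2*r/(-3 + r) = G + r + 2*r/(-3 + r))
q(-8, 3)*(c(10, -3) - 47) = (3² + (-8)²)*((2*(-3) + (-3 - 3)*(10 - 3))/(-3 - 3) - 47) = (9 + 64)*((-6 - 6*7)/(-6) - 47) = 73*(-(-6 - 42)/6 - 47) = 73*(-⅙*(-48) - 47) = 73*(8 - 47) = 73*(-39) = -2847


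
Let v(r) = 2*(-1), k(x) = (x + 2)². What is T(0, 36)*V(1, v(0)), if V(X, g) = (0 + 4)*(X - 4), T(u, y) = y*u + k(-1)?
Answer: -12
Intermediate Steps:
k(x) = (2 + x)²
v(r) = -2
T(u, y) = 1 + u*y (T(u, y) = y*u + (2 - 1)² = u*y + 1² = u*y + 1 = 1 + u*y)
V(X, g) = -16 + 4*X (V(X, g) = 4*(-4 + X) = -16 + 4*X)
T(0, 36)*V(1, v(0)) = (1 + 0*36)*(-16 + 4*1) = (1 + 0)*(-16 + 4) = 1*(-12) = -12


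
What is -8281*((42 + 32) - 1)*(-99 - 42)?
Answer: 85236333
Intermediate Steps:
-8281*((42 + 32) - 1)*(-99 - 42) = -8281*(74 - 1)*(-141) = -604513*(-141) = -8281*(-10293) = 85236333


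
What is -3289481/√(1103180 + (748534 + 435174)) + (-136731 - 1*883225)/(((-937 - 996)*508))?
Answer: 254989/245491 - 3289481*√571722/1143444 ≈ -2174.2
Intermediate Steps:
-3289481/√(1103180 + (748534 + 435174)) + (-136731 - 1*883225)/(((-937 - 996)*508)) = -3289481/√(1103180 + 1183708) + (-136731 - 883225)/((-1933*508)) = -3289481*√571722/1143444 - 1019956/(-981964) = -3289481*√571722/1143444 - 1019956*(-1/981964) = -3289481*√571722/1143444 + 254989/245491 = 254989/245491 - 3289481*√571722/1143444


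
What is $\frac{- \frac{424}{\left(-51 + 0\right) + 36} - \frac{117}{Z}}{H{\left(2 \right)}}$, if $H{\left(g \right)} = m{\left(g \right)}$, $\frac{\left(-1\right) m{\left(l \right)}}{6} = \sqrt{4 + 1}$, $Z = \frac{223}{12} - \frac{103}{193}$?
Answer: $- \frac{6829946 \sqrt{5}}{9405675} \approx -1.6237$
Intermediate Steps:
$Z = \frac{41803}{2316}$ ($Z = 223 \cdot \frac{1}{12} - \frac{103}{193} = \frac{223}{12} - \frac{103}{193} = \frac{41803}{2316} \approx 18.05$)
$m{\left(l \right)} = - 6 \sqrt{5}$ ($m{\left(l \right)} = - 6 \sqrt{4 + 1} = - 6 \sqrt{5}$)
$H{\left(g \right)} = - 6 \sqrt{5}$
$\frac{- \frac{424}{\left(-51 + 0\right) + 36} - \frac{117}{Z}}{H{\left(2 \right)}} = \frac{- \frac{424}{\left(-51 + 0\right) + 36} - \frac{117}{\frac{41803}{2316}}}{\left(-6\right) \sqrt{5}} = \left(- \frac{424}{-51 + 36} - \frac{270972}{41803}\right) \left(- \frac{\sqrt{5}}{30}\right) = \left(- \frac{424}{-15} - \frac{270972}{41803}\right) \left(- \frac{\sqrt{5}}{30}\right) = \left(\left(-424\right) \left(- \frac{1}{15}\right) - \frac{270972}{41803}\right) \left(- \frac{\sqrt{5}}{30}\right) = \left(\frac{424}{15} - \frac{270972}{41803}\right) \left(- \frac{\sqrt{5}}{30}\right) = \frac{13659892 \left(- \frac{\sqrt{5}}{30}\right)}{627045} = - \frac{6829946 \sqrt{5}}{9405675}$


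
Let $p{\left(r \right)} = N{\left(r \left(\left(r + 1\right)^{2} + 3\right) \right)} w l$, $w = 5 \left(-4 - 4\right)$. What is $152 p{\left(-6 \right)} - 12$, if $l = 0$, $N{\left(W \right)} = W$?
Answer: $-12$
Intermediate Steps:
$w = -40$ ($w = 5 \left(-8\right) = -40$)
$p{\left(r \right)} = 0$ ($p{\left(r \right)} = r \left(\left(r + 1\right)^{2} + 3\right) \left(-40\right) 0 = r \left(\left(1 + r\right)^{2} + 3\right) \left(-40\right) 0 = r \left(3 + \left(1 + r\right)^{2}\right) \left(-40\right) 0 = - 40 r \left(3 + \left(1 + r\right)^{2}\right) 0 = 0$)
$152 p{\left(-6 \right)} - 12 = 152 \cdot 0 - 12 = 0 - 12 = -12$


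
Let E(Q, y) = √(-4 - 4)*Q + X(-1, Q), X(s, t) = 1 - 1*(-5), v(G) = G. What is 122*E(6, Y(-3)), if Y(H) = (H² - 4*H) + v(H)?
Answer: 732 + 1464*I*√2 ≈ 732.0 + 2070.4*I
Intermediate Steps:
X(s, t) = 6 (X(s, t) = 1 + 5 = 6)
Y(H) = H² - 3*H (Y(H) = (H² - 4*H) + H = H² - 3*H)
E(Q, y) = 6 + 2*I*Q*√2 (E(Q, y) = √(-4 - 4)*Q + 6 = √(-8)*Q + 6 = (2*I*√2)*Q + 6 = 2*I*Q*√2 + 6 = 6 + 2*I*Q*√2)
122*E(6, Y(-3)) = 122*(6 + 2*I*6*√2) = 122*(6 + 12*I*√2) = 732 + 1464*I*√2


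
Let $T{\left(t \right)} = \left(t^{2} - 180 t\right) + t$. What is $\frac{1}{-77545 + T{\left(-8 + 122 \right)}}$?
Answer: $- \frac{1}{84955} \approx -1.1771 \cdot 10^{-5}$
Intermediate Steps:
$T{\left(t \right)} = t^{2} - 179 t$
$\frac{1}{-77545 + T{\left(-8 + 122 \right)}} = \frac{1}{-77545 + \left(-8 + 122\right) \left(-179 + \left(-8 + 122\right)\right)} = \frac{1}{-77545 + 114 \left(-179 + 114\right)} = \frac{1}{-77545 + 114 \left(-65\right)} = \frac{1}{-77545 - 7410} = \frac{1}{-84955} = - \frac{1}{84955}$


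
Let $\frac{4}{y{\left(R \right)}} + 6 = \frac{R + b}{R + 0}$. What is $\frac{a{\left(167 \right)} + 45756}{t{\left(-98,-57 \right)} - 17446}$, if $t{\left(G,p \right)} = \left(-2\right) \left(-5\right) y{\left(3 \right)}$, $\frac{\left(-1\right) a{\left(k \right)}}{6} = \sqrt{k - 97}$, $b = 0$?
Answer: $- \frac{7626}{2909} + \frac{\sqrt{70}}{2909} \approx -2.6186$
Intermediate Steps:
$y{\left(R \right)} = - \frac{4}{5}$ ($y{\left(R \right)} = \frac{4}{-6 + \frac{R + 0}{R + 0}} = \frac{4}{-6 + \frac{R}{R}} = \frac{4}{-6 + 1} = \frac{4}{-5} = 4 \left(- \frac{1}{5}\right) = - \frac{4}{5}$)
$a{\left(k \right)} = - 6 \sqrt{-97 + k}$ ($a{\left(k \right)} = - 6 \sqrt{k - 97} = - 6 \sqrt{-97 + k}$)
$t{\left(G,p \right)} = -8$ ($t{\left(G,p \right)} = \left(-2\right) \left(-5\right) \left(- \frac{4}{5}\right) = 10 \left(- \frac{4}{5}\right) = -8$)
$\frac{a{\left(167 \right)} + 45756}{t{\left(-98,-57 \right)} - 17446} = \frac{- 6 \sqrt{-97 + 167} + 45756}{-8 - 17446} = \frac{- 6 \sqrt{70} + 45756}{-17454} = \left(45756 - 6 \sqrt{70}\right) \left(- \frac{1}{17454}\right) = - \frac{7626}{2909} + \frac{\sqrt{70}}{2909}$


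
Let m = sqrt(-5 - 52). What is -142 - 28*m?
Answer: -142 - 28*I*sqrt(57) ≈ -142.0 - 211.4*I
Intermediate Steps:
m = I*sqrt(57) (m = sqrt(-57) = I*sqrt(57) ≈ 7.5498*I)
-142 - 28*m = -142 - 28*I*sqrt(57)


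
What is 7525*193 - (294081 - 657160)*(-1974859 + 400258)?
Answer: -571703104154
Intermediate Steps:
7525*193 - (294081 - 657160)*(-1974859 + 400258) = 1452325 - (-363079)*(-1574601) = 1452325 - 1*571704556479 = 1452325 - 571704556479 = -571703104154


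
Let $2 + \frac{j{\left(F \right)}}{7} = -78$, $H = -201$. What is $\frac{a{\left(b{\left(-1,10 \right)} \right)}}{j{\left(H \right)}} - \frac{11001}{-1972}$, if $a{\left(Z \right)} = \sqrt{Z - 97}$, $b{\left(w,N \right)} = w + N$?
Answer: $\frac{11001}{1972} - \frac{i \sqrt{22}}{280} \approx 5.5786 - 0.016751 i$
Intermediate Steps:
$j{\left(F \right)} = -560$ ($j{\left(F \right)} = -14 + 7 \left(-78\right) = -14 - 546 = -560$)
$b{\left(w,N \right)} = N + w$
$a{\left(Z \right)} = \sqrt{-97 + Z}$
$\frac{a{\left(b{\left(-1,10 \right)} \right)}}{j{\left(H \right)}} - \frac{11001}{-1972} = \frac{\sqrt{-97 + \left(10 - 1\right)}}{-560} - \frac{11001}{-1972} = \sqrt{-97 + 9} \left(- \frac{1}{560}\right) - - \frac{11001}{1972} = \sqrt{-88} \left(- \frac{1}{560}\right) + \frac{11001}{1972} = 2 i \sqrt{22} \left(- \frac{1}{560}\right) + \frac{11001}{1972} = - \frac{i \sqrt{22}}{280} + \frac{11001}{1972} = \frac{11001}{1972} - \frac{i \sqrt{22}}{280}$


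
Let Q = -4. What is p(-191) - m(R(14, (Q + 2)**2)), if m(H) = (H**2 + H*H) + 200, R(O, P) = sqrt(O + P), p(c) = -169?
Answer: -405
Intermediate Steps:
m(H) = 200 + 2*H**2 (m(H) = (H**2 + H**2) + 200 = 2*H**2 + 200 = 200 + 2*H**2)
p(-191) - m(R(14, (Q + 2)**2)) = -169 - (200 + 2*(sqrt(14 + (-4 + 2)**2))**2) = -169 - (200 + 2*(sqrt(14 + (-2)**2))**2) = -169 - (200 + 2*(sqrt(14 + 4))**2) = -169 - (200 + 2*(sqrt(18))**2) = -169 - (200 + 2*(3*sqrt(2))**2) = -169 - (200 + 2*18) = -169 - (200 + 36) = -169 - 1*236 = -169 - 236 = -405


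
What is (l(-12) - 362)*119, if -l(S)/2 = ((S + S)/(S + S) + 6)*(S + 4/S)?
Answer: -67592/3 ≈ -22531.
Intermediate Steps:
l(S) = -56/S - 14*S (l(S) = -2*((S + S)/(S + S) + 6)*(S + 4/S) = -2*((2*S)/((2*S)) + 6)*(S + 4/S) = -2*((2*S)*(1/(2*S)) + 6)*(S + 4/S) = -2*(1 + 6)*(S + 4/S) = -14*(S + 4/S) = -2*(7*S + 28/S) = -56/S - 14*S)
(l(-12) - 362)*119 = ((-56/(-12) - 14*(-12)) - 362)*119 = ((-56*(-1/12) + 168) - 362)*119 = ((14/3 + 168) - 362)*119 = (518/3 - 362)*119 = -568/3*119 = -67592/3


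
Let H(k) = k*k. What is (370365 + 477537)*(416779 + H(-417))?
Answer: 500828578536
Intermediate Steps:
H(k) = k²
(370365 + 477537)*(416779 + H(-417)) = (370365 + 477537)*(416779 + (-417)²) = 847902*(416779 + 173889) = 847902*590668 = 500828578536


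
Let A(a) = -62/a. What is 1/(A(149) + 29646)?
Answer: 149/4417192 ≈ 3.3732e-5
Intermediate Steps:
1/(A(149) + 29646) = 1/(-62/149 + 29646) = 1/(4417192/149) = 149/4417192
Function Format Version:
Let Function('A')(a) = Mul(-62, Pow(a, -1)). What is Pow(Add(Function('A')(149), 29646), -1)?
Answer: Rational(149, 4417192) ≈ 3.3732e-5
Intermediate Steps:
Pow(Add(Function('A')(149), 29646), -1) = Pow(Add(Mul(-62, Pow(149, -1)), 29646), -1) = Pow(Add(Mul(-62, Rational(1, 149)), 29646), -1) = Pow(Add(Rational(-62, 149), 29646), -1) = Pow(Rational(4417192, 149), -1) = Rational(149, 4417192)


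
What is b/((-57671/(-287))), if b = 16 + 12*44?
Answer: 156128/57671 ≈ 2.7072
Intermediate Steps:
b = 544 (b = 16 + 528 = 544)
b/((-57671/(-287))) = 544/((-57671/(-287))) = 544/((-57671*(-1/287))) = 544/(57671/287) = 544*(287/57671) = 156128/57671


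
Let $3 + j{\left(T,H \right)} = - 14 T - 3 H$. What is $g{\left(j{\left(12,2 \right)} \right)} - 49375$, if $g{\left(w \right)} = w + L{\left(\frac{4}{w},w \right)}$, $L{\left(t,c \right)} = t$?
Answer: $- \frac{8770708}{177} \approx -49552.0$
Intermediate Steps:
$j{\left(T,H \right)} = -3 - 14 T - 3 H$ ($j{\left(T,H \right)} = -3 - \left(3 H + 14 T\right) = -3 - 14 T - 3 H$)
$g{\left(w \right)} = w + \frac{4}{w}$
$g{\left(j{\left(12,2 \right)} \right)} - 49375 = \left(\left(-3 - 168 - 6\right) + \frac{4}{-3 - 168 - 6}\right) - 49375 = \left(-177 + \frac{4}{-177}\right) - 49375 = \left(-177 + 4 \left(- \frac{1}{177}\right)\right) - 49375 = \left(-177 - \frac{4}{177}\right) - 49375 = - \frac{31333}{177} - 49375 = - \frac{8770708}{177}$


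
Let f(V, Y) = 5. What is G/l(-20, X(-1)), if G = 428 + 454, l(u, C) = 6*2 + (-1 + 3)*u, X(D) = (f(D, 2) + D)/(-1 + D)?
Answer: -63/2 ≈ -31.500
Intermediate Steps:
X(D) = (5 + D)/(-1 + D)
l(u, C) = 12 + 2*u
G = 882
G/l(-20, X(-1)) = 882/(12 + 2*(-20)) = 882/(12 - 40) = 882/(-28) = 882*(-1/28) = -63/2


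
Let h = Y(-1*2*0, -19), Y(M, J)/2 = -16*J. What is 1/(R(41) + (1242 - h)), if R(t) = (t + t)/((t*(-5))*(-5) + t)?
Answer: 13/8243 ≈ 0.0015771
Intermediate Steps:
Y(M, J) = -32*J (Y(M, J) = 2*(-16*J) = -32*J)
h = 608 (h = -32*(-19) = 608)
R(t) = 1/13 (R(t) = (2*t)/(-5*t*(-5) + t) = (2*t)/(25*t + t) = (2*t)/((26*t)) = (2*t)*(1/(26*t)) = 1/13)
1/(R(41) + (1242 - h)) = 1/(1/13 + (1242 - 1*608)) = 1/(1/13 + (1242 - 608)) = 1/(1/13 + 634) = 1/(8243/13) = 13/8243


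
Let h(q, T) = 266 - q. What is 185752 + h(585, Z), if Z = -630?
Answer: 185433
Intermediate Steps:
185752 + h(585, Z) = 185752 + (266 - 1*585) = 185752 + (266 - 585) = 185752 - 319 = 185433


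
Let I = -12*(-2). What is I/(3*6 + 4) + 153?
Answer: 1695/11 ≈ 154.09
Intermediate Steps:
I = 24
I/(3*6 + 4) + 153 = 24/(3*6 + 4) + 153 = 24/(18 + 4) + 153 = 24/22 + 153 = 24*(1/22) + 153 = 12/11 + 153 = 1695/11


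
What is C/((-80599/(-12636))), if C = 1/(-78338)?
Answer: -486/242844787 ≈ -2.0013e-6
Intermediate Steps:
C = -1/78338 ≈ -1.2765e-5
C/((-80599/(-12636))) = -1/(78338*((-80599/(-12636)))) = -1/(78338*((-80599*(-1/12636)))) = -1/(78338*80599/12636) = -1/78338*12636/80599 = -486/242844787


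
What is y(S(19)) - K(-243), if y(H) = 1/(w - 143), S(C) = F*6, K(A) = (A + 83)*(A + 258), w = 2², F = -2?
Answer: 333599/139 ≈ 2400.0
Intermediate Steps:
w = 4
K(A) = (83 + A)*(258 + A)
S(C) = -12 (S(C) = -2*6 = -12)
y(H) = -1/139 (y(H) = 1/(4 - 143) = 1/(-139) = -1/139)
y(S(19)) - K(-243) = -1/139 - (21414 + (-243)² + 341*(-243)) = -1/139 - (21414 + 59049 - 82863) = -1/139 - 1*(-2400) = -1/139 + 2400 = 333599/139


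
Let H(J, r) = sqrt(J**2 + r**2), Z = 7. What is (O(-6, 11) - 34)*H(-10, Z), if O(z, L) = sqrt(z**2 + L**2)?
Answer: sqrt(149)*(-34 + sqrt(157)) ≈ -262.08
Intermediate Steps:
O(z, L) = sqrt(L**2 + z**2)
(O(-6, 11) - 34)*H(-10, Z) = (sqrt(11**2 + (-6)**2) - 34)*sqrt((-10)**2 + 7**2) = (sqrt(121 + 36) - 34)*sqrt(100 + 49) = (sqrt(157) - 34)*sqrt(149) = (-34 + sqrt(157))*sqrt(149) = sqrt(149)*(-34 + sqrt(157))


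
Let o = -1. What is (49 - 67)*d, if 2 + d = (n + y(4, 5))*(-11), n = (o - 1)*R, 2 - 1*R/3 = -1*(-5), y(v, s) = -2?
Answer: 3204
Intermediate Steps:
R = -9 (R = 6 - (-3)*(-5) = 6 - 3*5 = 6 - 15 = -9)
n = 18 (n = (-1 - 1)*(-9) = -2*(-9) = 18)
d = -178 (d = -2 + (18 - 2)*(-11) = -2 + 16*(-11) = -2 - 176 = -178)
(49 - 67)*d = (49 - 67)*(-178) = -18*(-178) = 3204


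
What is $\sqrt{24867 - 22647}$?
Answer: $2 \sqrt{555} \approx 47.117$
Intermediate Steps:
$\sqrt{24867 - 22647} = \sqrt{2220} = 2 \sqrt{555}$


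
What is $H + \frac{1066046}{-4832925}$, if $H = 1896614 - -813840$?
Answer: $\frac{13099419831904}{4832925} \approx 2.7105 \cdot 10^{6}$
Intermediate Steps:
$H = 2710454$ ($H = 1896614 + 813840 = 2710454$)
$H + \frac{1066046}{-4832925} = 2710454 + \frac{1066046}{-4832925} = 2710454 + 1066046 \left(- \frac{1}{4832925}\right) = 2710454 - \frac{1066046}{4832925} = \frac{13099419831904}{4832925}$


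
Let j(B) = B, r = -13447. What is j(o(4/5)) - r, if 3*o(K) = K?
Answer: 201709/15 ≈ 13447.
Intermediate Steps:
o(K) = K/3
j(o(4/5)) - r = (4/5)/3 - 1*(-13447) = (4*(1/5))/3 + 13447 = (1/3)*(4/5) + 13447 = 4/15 + 13447 = 201709/15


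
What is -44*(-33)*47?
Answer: 68244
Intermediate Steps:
-44*(-33)*47 = 1452*47 = 68244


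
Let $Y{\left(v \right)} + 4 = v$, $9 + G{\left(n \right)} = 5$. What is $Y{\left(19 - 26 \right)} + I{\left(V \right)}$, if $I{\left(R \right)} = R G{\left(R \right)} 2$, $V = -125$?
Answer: $989$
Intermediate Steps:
$G{\left(n \right)} = -4$ ($G{\left(n \right)} = -9 + 5 = -4$)
$Y{\left(v \right)} = -4 + v$
$I{\left(R \right)} = - 8 R$ ($I{\left(R \right)} = R \left(-4\right) 2 = - 4 R 2 = - 8 R$)
$Y{\left(19 - 26 \right)} + I{\left(V \right)} = \left(-4 + \left(19 - 26\right)\right) - -1000 = \left(-4 + \left(19 - 26\right)\right) + 1000 = \left(-4 - 7\right) + 1000 = -11 + 1000 = 989$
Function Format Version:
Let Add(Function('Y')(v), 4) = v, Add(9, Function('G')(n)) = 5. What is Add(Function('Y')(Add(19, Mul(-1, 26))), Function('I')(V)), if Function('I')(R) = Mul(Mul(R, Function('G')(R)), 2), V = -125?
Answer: 989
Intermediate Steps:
Function('G')(n) = -4 (Function('G')(n) = Add(-9, 5) = -4)
Function('Y')(v) = Add(-4, v)
Function('I')(R) = Mul(-8, R) (Function('I')(R) = Mul(Mul(R, -4), 2) = Mul(Mul(-4, R), 2) = Mul(-8, R))
Add(Function('Y')(Add(19, Mul(-1, 26))), Function('I')(V)) = Add(Add(-4, Add(19, Mul(-1, 26))), Mul(-8, -125)) = Add(Add(-4, Add(19, -26)), 1000) = Add(Add(-4, -7), 1000) = Add(-11, 1000) = 989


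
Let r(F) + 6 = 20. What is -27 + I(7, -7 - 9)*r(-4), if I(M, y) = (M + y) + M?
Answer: -55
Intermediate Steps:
r(F) = 14 (r(F) = -6 + 20 = 14)
I(M, y) = y + 2*M
-27 + I(7, -7 - 9)*r(-4) = -27 + ((-7 - 9) + 2*7)*14 = -27 + (-16 + 14)*14 = -27 - 2*14 = -27 - 28 = -55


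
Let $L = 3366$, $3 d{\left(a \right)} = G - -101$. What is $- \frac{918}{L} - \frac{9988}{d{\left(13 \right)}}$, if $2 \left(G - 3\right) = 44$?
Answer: $- \frac{54997}{231} \approx -238.08$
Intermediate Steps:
$G = 25$ ($G = 3 + \frac{1}{2} \cdot 44 = 3 + 22 = 25$)
$d{\left(a \right)} = 42$ ($d{\left(a \right)} = \frac{25 - -101}{3} = \frac{25 + 101}{3} = \frac{1}{3} \cdot 126 = 42$)
$- \frac{918}{L} - \frac{9988}{d{\left(13 \right)}} = - \frac{918}{3366} - \frac{9988}{42} = \left(-918\right) \frac{1}{3366} - \frac{4994}{21} = - \frac{3}{11} - \frac{4994}{21} = - \frac{54997}{231}$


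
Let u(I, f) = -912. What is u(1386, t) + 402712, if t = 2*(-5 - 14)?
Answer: 401800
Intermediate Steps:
t = -38 (t = 2*(-19) = -38)
u(1386, t) + 402712 = -912 + 402712 = 401800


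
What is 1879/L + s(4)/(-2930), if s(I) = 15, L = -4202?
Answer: -278425/615593 ≈ -0.45229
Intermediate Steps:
1879/L + s(4)/(-2930) = 1879/(-4202) + 15/(-2930) = 1879*(-1/4202) + 15*(-1/2930) = -1879/4202 - 3/586 = -278425/615593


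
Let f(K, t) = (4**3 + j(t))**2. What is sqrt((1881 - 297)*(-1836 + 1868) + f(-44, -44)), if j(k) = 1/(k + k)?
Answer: 3*sqrt(47137337)/88 ≈ 234.06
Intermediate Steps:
j(k) = 1/(2*k)
f(K, t) = (64 + 1/(2*t))**2 (f(K, t) = (4**3 + 1/(2*t))**2 = (64 + 1/(2*t))**2)
sqrt((1881 - 297)*(-1836 + 1868) + f(-44, -44)) = sqrt((1881 - 297)*(-1836 + 1868) + (1/4)*(1 + 128*(-44))**2/(-44)**2) = sqrt(1584*32 + (1/4)*(1/1936)*(1 - 5632)**2) = sqrt(50688 + (1/4)*(1/1936)*(-5631)**2) = sqrt(50688 + (1/4)*(1/1936)*31708161) = sqrt(50688 + 31708161/7744) = sqrt(424236033/7744) = 3*sqrt(47137337)/88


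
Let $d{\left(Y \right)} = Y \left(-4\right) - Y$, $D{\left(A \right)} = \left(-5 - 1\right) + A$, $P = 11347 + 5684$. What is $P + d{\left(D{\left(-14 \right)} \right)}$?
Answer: $17131$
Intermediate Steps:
$P = 17031$
$D{\left(A \right)} = -6 + A$
$d{\left(Y \right)} = - 5 Y$ ($d{\left(Y \right)} = - 4 Y - Y = - 5 Y$)
$P + d{\left(D{\left(-14 \right)} \right)} = 17031 - 5 \left(-6 - 14\right) = 17031 - -100 = 17031 + 100 = 17131$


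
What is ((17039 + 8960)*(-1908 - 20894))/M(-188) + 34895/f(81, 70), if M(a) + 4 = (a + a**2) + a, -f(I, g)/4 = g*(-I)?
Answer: -96029615299/5664168 ≈ -16954.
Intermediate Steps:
f(I, g) = 4*I*g (f(I, g) = -4*g*(-I) = -(-4)*I*g = 4*I*g)
M(a) = -4 + a**2 + 2*a (M(a) = -4 + ((a + a**2) + a) = -4 + (a**2 + 2*a) = -4 + a**2 + 2*a)
((17039 + 8960)*(-1908 - 20894))/M(-188) + 34895/f(81, 70) = ((17039 + 8960)*(-1908 - 20894))/(-4 + (-188)**2 + 2*(-188)) + 34895/((4*81*70)) = (25999*(-22802))/(-4 + 35344 - 376) + 34895/22680 = -592829198/34964 + 34895*(1/22680) = -592829198*1/34964 + 997/648 = -296414599/17482 + 997/648 = -96029615299/5664168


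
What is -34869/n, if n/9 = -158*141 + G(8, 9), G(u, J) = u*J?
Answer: 11623/66618 ≈ 0.17447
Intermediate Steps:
G(u, J) = J*u
n = -199854 (n = 9*(-158*141 + 9*8) = 9*(-22278 + 72) = 9*(-22206) = -199854)
-34869/n = -34869/(-199854) = -34869*(-1/199854) = 11623/66618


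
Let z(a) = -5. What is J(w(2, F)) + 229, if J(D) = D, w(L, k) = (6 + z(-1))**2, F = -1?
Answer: 230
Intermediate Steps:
w(L, k) = 1 (w(L, k) = (6 - 5)**2 = 1**2 = 1)
J(w(2, F)) + 229 = 1 + 229 = 230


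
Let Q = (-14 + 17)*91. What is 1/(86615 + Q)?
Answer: 1/86888 ≈ 1.1509e-5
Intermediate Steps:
Q = 273 (Q = 3*91 = 273)
1/(86615 + Q) = 1/(86615 + 273) = 1/86888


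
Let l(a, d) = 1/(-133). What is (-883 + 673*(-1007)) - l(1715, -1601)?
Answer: -90253001/133 ≈ -6.7859e+5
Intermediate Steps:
l(a, d) = -1/133
(-883 + 673*(-1007)) - l(1715, -1601) = (-883 + 673*(-1007)) - 1*(-1/133) = (-883 - 677711) + 1/133 = -678594 + 1/133 = -90253001/133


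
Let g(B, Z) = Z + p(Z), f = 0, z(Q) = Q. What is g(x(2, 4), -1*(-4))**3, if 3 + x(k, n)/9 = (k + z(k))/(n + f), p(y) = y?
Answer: 512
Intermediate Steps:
x(k, n) = -27 + 18*k/n (x(k, n) = -27 + 9*((k + k)/(n + 0)) = -27 + 9*((2*k)/n) = -27 + 9*(2*k/n) = -27 + 18*k/n)
g(B, Z) = 2*Z (g(B, Z) = Z + Z = 2*Z)
g(x(2, 4), -1*(-4))**3 = (2*(-1*(-4)))**3 = (2*4)**3 = 8**3 = 512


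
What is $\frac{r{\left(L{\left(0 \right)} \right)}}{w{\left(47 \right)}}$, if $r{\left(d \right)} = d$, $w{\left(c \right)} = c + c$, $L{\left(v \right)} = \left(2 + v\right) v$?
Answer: $0$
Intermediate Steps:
$L{\left(v \right)} = v \left(2 + v\right)$
$w{\left(c \right)} = 2 c$
$\frac{r{\left(L{\left(0 \right)} \right)}}{w{\left(47 \right)}} = \frac{0 \left(2 + 0\right)}{2 \cdot 47} = \frac{0 \cdot 2}{94} = 0 \cdot \frac{1}{94} = 0$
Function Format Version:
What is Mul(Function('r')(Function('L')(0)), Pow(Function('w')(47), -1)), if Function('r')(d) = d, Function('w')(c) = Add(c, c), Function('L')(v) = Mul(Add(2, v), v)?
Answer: 0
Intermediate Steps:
Function('L')(v) = Mul(v, Add(2, v))
Function('w')(c) = Mul(2, c)
Mul(Function('r')(Function('L')(0)), Pow(Function('w')(47), -1)) = Mul(Mul(0, Add(2, 0)), Pow(Mul(2, 47), -1)) = Mul(Mul(0, 2), Pow(94, -1)) = Mul(0, Rational(1, 94)) = 0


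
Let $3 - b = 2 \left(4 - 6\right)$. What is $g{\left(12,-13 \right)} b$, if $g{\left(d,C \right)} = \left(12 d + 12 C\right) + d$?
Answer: $0$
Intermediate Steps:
$g{\left(d,C \right)} = 12 C + 13 d$ ($g{\left(d,C \right)} = \left(12 C + 12 d\right) + d = 12 C + 13 d$)
$b = 7$ ($b = 3 - 2 \left(4 - 6\right) = 3 - 2 \left(-2\right) = 3 - -4 = 3 + 4 = 7$)
$g{\left(12,-13 \right)} b = \left(12 \left(-13\right) + 13 \cdot 12\right) 7 = \left(-156 + 156\right) 7 = 0 \cdot 7 = 0$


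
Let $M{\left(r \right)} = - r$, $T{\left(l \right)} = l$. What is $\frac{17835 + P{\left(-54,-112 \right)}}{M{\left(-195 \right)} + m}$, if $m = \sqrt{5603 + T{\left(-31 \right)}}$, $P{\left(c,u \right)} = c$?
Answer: $\frac{3467295}{32453} - \frac{35562 \sqrt{1393}}{32453} \approx 65.942$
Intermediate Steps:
$m = 2 \sqrt{1393}$ ($m = \sqrt{5603 - 31} = \sqrt{5572} = 2 \sqrt{1393} \approx 74.646$)
$\frac{17835 + P{\left(-54,-112 \right)}}{M{\left(-195 \right)} + m} = \frac{17835 - 54}{\left(-1\right) \left(-195\right) + 2 \sqrt{1393}} = \frac{17781}{195 + 2 \sqrt{1393}}$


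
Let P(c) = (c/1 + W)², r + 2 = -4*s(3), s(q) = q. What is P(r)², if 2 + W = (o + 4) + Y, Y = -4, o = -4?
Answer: 160000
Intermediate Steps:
W = -6 (W = -2 + ((-4 + 4) - 4) = -2 + (0 - 4) = -2 - 4 = -6)
r = -14 (r = -2 - 4*3 = -2 - 12 = -14)
P(c) = (-6 + c)² (P(c) = (c/1 - 6)² = (c*1 - 6)² = (c - 6)² = (-6 + c)²)
P(r)² = ((-6 - 14)²)² = ((-20)²)² = 400² = 160000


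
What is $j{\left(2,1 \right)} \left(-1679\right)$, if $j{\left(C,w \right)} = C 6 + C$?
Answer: $-23506$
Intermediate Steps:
$j{\left(C,w \right)} = 7 C$ ($j{\left(C,w \right)} = 6 C + C = 7 C$)
$j{\left(2,1 \right)} \left(-1679\right) = 7 \cdot 2 \left(-1679\right) = 14 \left(-1679\right) = -23506$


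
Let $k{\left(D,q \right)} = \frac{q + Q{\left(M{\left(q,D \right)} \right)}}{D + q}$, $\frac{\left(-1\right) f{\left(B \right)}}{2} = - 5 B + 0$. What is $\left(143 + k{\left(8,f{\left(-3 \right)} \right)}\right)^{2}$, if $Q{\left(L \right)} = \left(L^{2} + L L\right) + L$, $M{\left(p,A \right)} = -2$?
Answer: $\frac{2512225}{121} \approx 20762.0$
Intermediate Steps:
$Q{\left(L \right)} = L + 2 L^{2}$ ($Q{\left(L \right)} = \left(L^{2} + L^{2}\right) + L = 2 L^{2} + L = L + 2 L^{2}$)
$f{\left(B \right)} = 10 B$ ($f{\left(B \right)} = - 2 \left(- 5 B + 0\right) = - 2 \left(- 5 B\right) = 10 B$)
$k{\left(D,q \right)} = \frac{6 + q}{D + q}$ ($k{\left(D,q \right)} = \frac{q - 2 \left(1 + 2 \left(-2\right)\right)}{D + q} = \frac{q - 2 \left(1 - 4\right)}{D + q} = \frac{q - -6}{D + q} = \frac{q + 6}{D + q} = \frac{6 + q}{D + q}$)
$\left(143 + k{\left(8,f{\left(-3 \right)} \right)}\right)^{2} = \left(143 + \frac{6 + 10 \left(-3\right)}{8 + 10 \left(-3\right)}\right)^{2} = \left(143 + \frac{6 - 30}{8 - 30}\right)^{2} = \left(143 + \frac{1}{-22} \left(-24\right)\right)^{2} = \left(143 - - \frac{12}{11}\right)^{2} = \left(143 + \frac{12}{11}\right)^{2} = \left(\frac{1585}{11}\right)^{2} = \frac{2512225}{121}$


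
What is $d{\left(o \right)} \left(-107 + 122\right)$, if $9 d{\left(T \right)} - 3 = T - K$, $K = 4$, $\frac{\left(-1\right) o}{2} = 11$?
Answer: $- \frac{115}{3} \approx -38.333$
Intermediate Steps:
$o = -22$ ($o = \left(-2\right) 11 = -22$)
$d{\left(T \right)} = - \frac{1}{9} + \frac{T}{9}$ ($d{\left(T \right)} = \frac{1}{3} + \frac{T - 4}{9} = \frac{1}{3} + \frac{-4 + T}{9} = \frac{1}{3} + \left(- \frac{4}{9} + \frac{T}{9}\right) = - \frac{1}{9} + \frac{T}{9}$)
$d{\left(o \right)} \left(-107 + 122\right) = \left(- \frac{1}{9} + \frac{1}{9} \left(-22\right)\right) \left(-107 + 122\right) = \left(- \frac{1}{9} - \frac{22}{9}\right) 15 = \left(- \frac{23}{9}\right) 15 = - \frac{115}{3}$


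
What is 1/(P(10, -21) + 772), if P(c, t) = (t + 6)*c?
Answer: 1/622 ≈ 0.0016077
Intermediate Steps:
P(c, t) = c*(6 + t) (P(c, t) = (6 + t)*c = c*(6 + t))
1/(P(10, -21) + 772) = 1/(10*(6 - 21) + 772) = 1/(10*(-15) + 772) = 1/(-150 + 772) = 1/622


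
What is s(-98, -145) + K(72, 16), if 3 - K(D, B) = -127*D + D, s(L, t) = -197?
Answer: 8878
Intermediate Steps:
K(D, B) = 3 + 126*D (K(D, B) = 3 - (-127*D + D) = 3 - (-126)*D = 3 + 126*D)
s(-98, -145) + K(72, 16) = -197 + (3 + 126*72) = -197 + (3 + 9072) = -197 + 9075 = 8878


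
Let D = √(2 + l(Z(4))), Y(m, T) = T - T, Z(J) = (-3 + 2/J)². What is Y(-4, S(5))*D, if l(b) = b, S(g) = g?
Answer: 0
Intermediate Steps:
Y(m, T) = 0
D = √33/2 (D = √(2 + (-2 + 3*4)²/4²) = √(2 + (-2 + 12)²/16) = √(2 + (1/16)*10²) = √(2 + (1/16)*100) = √(2 + 25/4) = √(33/4) = √33/2 ≈ 2.8723)
Y(-4, S(5))*D = 0*(√33/2) = 0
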